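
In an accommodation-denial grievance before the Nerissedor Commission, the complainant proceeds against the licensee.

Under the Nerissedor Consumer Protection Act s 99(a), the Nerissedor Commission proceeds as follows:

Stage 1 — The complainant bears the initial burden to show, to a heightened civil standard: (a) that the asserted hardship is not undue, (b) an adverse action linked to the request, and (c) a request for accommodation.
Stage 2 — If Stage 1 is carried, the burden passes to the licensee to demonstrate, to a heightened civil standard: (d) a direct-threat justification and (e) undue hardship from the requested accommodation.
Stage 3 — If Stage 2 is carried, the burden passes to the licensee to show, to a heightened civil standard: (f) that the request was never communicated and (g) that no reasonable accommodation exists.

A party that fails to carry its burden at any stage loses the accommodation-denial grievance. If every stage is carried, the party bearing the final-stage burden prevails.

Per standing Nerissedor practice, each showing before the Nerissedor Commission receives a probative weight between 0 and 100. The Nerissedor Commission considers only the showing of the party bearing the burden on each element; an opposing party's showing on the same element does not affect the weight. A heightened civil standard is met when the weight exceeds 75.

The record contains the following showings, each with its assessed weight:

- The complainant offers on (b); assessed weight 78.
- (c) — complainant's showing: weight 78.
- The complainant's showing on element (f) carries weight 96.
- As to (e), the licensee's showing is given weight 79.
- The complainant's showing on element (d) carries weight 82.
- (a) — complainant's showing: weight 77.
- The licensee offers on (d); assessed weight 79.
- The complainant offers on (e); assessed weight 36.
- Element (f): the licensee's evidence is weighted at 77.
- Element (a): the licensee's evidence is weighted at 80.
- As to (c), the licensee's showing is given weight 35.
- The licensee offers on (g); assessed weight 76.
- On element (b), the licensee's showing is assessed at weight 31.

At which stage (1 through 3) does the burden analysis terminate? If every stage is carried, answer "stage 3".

stage 3

Stage 1 (complainant, a heightened civil standard, weight exceeds 75): (a) 77 (licensee's 80 disregarded) > 75 — meets; (b) 78 (licensee's 31 disregarded) > 75 — meets; (c) 78 (licensee's 35 disregarded) > 75 — meets.
  Stage 1 is satisfied; the onus moves to the licensee.
Stage 2 (licensee, a heightened civil standard, weight exceeds 75): (d) 79 (complainant's 82 disregarded) > 75 — meets; (e) 79 (complainant's 36 disregarded) > 75 — meets.
  Stage 2 carried; the burden remains with the licensee.
Stage 3 (licensee, a heightened civil standard, weight exceeds 75): (f) 77 (complainant's 96 disregarded) > 75 — meets; (g) 76 > 75 — meets.
  All elements met at the final stage.
Every stage carried; the licensee prevails.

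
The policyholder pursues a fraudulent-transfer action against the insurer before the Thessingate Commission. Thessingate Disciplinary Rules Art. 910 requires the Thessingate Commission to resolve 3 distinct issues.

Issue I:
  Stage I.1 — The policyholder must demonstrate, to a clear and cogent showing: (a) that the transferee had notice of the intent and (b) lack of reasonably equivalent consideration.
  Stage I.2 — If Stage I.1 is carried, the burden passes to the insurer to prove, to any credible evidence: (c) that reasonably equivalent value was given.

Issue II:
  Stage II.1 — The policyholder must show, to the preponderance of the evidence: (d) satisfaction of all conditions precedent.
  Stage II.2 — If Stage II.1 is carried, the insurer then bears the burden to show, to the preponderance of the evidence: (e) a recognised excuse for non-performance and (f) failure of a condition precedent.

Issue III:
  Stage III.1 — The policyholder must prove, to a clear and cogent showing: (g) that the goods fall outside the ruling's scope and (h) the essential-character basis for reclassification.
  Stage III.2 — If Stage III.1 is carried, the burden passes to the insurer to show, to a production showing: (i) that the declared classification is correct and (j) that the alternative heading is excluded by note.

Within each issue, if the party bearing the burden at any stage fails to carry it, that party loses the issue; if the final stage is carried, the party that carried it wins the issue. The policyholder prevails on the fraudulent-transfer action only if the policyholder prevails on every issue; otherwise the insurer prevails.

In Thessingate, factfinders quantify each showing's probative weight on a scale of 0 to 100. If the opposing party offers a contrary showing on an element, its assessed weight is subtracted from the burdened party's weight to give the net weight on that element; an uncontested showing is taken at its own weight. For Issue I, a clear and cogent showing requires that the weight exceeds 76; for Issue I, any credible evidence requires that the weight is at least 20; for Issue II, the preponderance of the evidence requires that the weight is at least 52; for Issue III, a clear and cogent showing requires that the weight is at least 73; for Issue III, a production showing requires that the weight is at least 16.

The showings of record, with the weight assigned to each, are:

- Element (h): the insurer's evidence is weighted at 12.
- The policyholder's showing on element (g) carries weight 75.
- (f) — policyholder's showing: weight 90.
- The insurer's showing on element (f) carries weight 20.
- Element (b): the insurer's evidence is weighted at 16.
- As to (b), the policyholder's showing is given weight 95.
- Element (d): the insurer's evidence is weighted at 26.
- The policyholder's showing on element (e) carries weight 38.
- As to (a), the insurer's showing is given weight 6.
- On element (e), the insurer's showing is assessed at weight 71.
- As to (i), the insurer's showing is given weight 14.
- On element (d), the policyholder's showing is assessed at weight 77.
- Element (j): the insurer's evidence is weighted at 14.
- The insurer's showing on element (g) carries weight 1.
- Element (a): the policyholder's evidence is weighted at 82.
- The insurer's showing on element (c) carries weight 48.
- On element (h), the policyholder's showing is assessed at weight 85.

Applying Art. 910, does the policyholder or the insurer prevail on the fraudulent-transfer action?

insurer

— Issue I —
At Stage I.1 the policyholder must meet a clear and cogent showing (weight exceeds 76): on (a) the weight is 82 less the opposing 6 gives net 76, ≤ 76, so (a) does not meet the standard; on (b) the weight is 95 less the opposing 16 gives net 79, which does exceed 76, so (b) meets the standard.
  Stage I.1 not carried; the policyholder fails its burden.
So the insurer prevails on this issue.
— Issue II —
Stage II.1 (policyholder, the preponderance of the evidence, weight is at least 52): (d) net 77−26=51 < 52 — fails.
  Stage II.1 not carried; the policyholder fails its burden.
The insurer prevails on this issue.
— Issue III —
Stage III.1 — burden on policyholder; standard: a clear and cogent showing (weight is at least 73).
    (g): 75 − 1 = 74 ≥ 73 [met]
    (h): 85 − 12 = 73 ≥ 73 [met]
  Stage III.1 carried; the burden shifts to the insurer.
Stage III.2 — burden on insurer; standard: a production showing (weight is at least 16).
    (i): 14 < 16 [not met]
    (j): 14 < 16 [not met]
  The insurer does not carry Stage III.2.
So the policyholder prevails on this issue.
Per-issue: Issue I → insurer; Issue II → insurer; Issue III → policyholder. The policyholder must prevail on every issue; overall, the insurer prevails.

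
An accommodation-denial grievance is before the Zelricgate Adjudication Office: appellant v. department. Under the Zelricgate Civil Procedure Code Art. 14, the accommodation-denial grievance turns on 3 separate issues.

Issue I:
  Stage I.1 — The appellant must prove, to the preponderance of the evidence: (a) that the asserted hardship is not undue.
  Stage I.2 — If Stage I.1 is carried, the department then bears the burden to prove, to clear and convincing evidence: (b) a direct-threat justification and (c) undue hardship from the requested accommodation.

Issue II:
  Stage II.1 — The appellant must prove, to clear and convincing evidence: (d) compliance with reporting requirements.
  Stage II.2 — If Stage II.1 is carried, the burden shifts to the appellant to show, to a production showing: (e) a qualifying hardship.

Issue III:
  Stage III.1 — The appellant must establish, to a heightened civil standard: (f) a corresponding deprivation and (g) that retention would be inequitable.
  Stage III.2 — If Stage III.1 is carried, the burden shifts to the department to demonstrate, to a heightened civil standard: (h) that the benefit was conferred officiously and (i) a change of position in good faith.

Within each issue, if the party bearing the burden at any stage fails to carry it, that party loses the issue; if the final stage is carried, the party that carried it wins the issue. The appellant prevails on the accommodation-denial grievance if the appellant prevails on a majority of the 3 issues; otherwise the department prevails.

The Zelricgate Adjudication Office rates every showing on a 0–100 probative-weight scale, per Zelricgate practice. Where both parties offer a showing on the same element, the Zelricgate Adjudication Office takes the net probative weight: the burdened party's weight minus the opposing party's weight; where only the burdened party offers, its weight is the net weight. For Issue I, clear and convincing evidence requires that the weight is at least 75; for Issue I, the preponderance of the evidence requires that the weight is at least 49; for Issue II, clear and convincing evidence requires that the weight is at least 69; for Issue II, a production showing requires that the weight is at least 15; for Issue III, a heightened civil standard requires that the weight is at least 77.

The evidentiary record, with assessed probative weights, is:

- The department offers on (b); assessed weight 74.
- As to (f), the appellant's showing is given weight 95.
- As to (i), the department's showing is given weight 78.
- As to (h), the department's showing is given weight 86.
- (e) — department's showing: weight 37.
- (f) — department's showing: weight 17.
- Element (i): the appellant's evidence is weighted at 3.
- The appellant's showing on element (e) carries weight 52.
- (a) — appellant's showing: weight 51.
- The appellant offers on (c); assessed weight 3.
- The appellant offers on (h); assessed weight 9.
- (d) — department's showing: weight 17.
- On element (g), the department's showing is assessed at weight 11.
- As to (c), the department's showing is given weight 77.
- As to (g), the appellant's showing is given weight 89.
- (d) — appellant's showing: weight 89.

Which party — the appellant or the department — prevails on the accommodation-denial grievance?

— Issue I —
Stage I.1 (appellant, the preponderance of the evidence, weight is at least 49): (a) 51 ≥ 49 — meets.
  All elements met. The burden passes to the department.
Stage I.2 (department, clear and convincing evidence, weight is at least 75): (b) 74 < 75 — fails; (c) net 77−3=74 < 75 — fails.
  Stage I.2 not carried; the department fails its burden.
The appellant prevails on this issue.
— Issue II —
At Stage II.1 the appellant must meet clear and convincing evidence (weight is at least 69): on (d) the weight is 89 less the opposing 17 gives net 72, which does reach 69, so (d) meets the standard.
  Stage II.1 carried; the burden remains with the appellant.
At Stage II.2 the appellant must meet a production showing (weight is at least 15): on (e) the weight is 52 less the opposing 37 gives net 15, ≥ 15, so (e) meets the standard.
  All elements met at the final stage.
All stages carried — the appellant prevails on this issue.
— Issue III —
Stage III.1 (appellant, a heightened civil standard, weight is at least 77): (f) net 95−17=78 ≥ 77 — meets; (g) net 89−11=78 ≥ 77 — meets.
  All elements met. The burden passes to the department.
Stage III.2 (department, a heightened civil standard, weight is at least 77): (h) net 86−9=77 ≥ 77 — meets; (i) net 78−3=75 < 77 — fails.
  Not every element is met, so the department fails to carry Stage III.2.
The appellant prevails on this issue.
Per-issue: Issue I → appellant; Issue II → appellant; Issue III → appellant. The appellant must prevail on a majority of issues; overall, the appellant prevails.

appellant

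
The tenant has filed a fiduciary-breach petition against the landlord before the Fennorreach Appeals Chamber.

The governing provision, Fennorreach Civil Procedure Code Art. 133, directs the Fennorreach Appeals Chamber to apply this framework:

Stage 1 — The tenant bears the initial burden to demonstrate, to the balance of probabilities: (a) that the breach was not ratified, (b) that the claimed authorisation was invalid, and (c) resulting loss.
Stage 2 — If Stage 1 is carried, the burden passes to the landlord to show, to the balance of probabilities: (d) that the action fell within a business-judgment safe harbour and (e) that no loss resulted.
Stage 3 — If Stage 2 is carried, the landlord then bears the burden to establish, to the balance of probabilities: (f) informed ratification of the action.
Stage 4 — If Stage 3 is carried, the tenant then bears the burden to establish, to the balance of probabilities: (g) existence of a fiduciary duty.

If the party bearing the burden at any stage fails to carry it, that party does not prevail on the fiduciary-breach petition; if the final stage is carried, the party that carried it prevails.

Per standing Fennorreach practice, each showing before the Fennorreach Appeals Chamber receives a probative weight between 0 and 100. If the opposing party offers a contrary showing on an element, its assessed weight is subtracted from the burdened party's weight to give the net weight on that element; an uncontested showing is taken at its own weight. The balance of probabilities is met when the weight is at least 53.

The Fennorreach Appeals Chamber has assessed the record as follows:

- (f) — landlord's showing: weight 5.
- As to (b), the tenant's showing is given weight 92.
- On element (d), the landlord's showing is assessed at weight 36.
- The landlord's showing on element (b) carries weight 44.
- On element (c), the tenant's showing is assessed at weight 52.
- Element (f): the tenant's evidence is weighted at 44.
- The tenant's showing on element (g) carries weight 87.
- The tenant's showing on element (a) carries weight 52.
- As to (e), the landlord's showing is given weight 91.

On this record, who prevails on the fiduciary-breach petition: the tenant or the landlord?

landlord

Stage 1 — burden on tenant; standard: the balance of probabilities (weight is at least 53).
    (a): 52 < 53 [not met]
    (b): 92 − 44 = 48 < 53 [not met]
    (c): 52 < 53 [not met]
  Stage 1 not carried; the tenant fails its burden.
The analysis ends at Stage 1; the landlord prevails.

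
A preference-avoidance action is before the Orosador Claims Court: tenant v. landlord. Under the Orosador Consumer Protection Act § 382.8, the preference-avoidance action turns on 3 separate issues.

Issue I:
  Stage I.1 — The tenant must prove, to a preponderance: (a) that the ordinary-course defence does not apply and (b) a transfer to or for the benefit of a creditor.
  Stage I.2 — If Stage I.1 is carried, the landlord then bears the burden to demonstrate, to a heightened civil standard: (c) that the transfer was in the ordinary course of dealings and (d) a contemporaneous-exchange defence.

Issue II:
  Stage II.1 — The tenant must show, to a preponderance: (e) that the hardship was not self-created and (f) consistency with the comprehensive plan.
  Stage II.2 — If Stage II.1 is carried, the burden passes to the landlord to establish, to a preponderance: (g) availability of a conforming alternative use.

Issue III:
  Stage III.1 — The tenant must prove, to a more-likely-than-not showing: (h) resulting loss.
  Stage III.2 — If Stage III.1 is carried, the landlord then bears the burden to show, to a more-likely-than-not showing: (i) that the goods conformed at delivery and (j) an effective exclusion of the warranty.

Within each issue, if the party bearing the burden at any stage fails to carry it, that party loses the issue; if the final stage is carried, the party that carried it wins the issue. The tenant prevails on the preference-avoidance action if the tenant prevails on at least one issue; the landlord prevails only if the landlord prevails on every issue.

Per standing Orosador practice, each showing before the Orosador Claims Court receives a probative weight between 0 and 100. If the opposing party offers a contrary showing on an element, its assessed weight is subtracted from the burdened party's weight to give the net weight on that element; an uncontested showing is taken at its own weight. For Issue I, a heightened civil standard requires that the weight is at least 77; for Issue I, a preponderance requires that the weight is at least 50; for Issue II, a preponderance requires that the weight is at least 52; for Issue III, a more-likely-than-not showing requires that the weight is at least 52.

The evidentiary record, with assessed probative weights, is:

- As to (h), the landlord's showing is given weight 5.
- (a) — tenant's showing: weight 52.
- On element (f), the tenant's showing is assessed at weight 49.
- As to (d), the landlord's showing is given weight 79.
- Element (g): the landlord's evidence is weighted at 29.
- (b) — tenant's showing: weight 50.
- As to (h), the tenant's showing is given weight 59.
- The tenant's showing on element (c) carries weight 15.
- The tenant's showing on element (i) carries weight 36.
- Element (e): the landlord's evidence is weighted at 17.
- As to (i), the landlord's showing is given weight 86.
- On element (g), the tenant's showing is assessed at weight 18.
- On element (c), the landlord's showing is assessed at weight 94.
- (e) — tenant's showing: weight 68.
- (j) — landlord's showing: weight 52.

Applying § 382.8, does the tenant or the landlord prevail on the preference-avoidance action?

tenant

— Issue I —
Stage I.1 (tenant, a preponderance, weight is at least 50): (a) 52 ≥ 50 — meets; (b) 50 ≥ 50 — meets.
  All elements met. The burden passes to the landlord.
Stage I.2 (landlord, a heightened civil standard, weight is at least 77): (c) net 94−15=79 ≥ 77 — meets; (d) 79 ≥ 77 — meets.
  The landlord carries the last stage.
All stages carried — the landlord prevails on this issue.
— Issue II —
Stage II.1 — burden on tenant; standard: a preponderance (weight is at least 52).
    (e): 68 − 17 = 51 < 52 [not met]
    (f): 49 < 52 [not met]
  Stage II.1 not carried; the tenant fails its burden.
The analysis ends at Stage II.1; the landlord prevails on this issue.
— Issue III —
At Stage III.1 the tenant must meet a more-likely-than-not showing (weight is at least 52): on (h) the weight is 59 less the opposing 5 gives net 54, which does reach 52, so (h) meets the standard.
  Stage III.1 carried; the burden shifts to the landlord.
At Stage III.2 the landlord must meet a more-likely-than-not showing (weight is at least 52): on (i) the weight is 86 less the opposing 36 gives net 50, which does not reach 52, so (i) does not meet the standard; on (j) the weight is 52, which does reach 52, so (j) meets the standard.
  Stage III.2 not carried; the landlord fails its burden.
So the tenant prevails on this issue.
Per-issue: Issue I → landlord; Issue II → landlord; Issue III → tenant. The tenant must prevail on at least one issue; overall, the tenant prevails.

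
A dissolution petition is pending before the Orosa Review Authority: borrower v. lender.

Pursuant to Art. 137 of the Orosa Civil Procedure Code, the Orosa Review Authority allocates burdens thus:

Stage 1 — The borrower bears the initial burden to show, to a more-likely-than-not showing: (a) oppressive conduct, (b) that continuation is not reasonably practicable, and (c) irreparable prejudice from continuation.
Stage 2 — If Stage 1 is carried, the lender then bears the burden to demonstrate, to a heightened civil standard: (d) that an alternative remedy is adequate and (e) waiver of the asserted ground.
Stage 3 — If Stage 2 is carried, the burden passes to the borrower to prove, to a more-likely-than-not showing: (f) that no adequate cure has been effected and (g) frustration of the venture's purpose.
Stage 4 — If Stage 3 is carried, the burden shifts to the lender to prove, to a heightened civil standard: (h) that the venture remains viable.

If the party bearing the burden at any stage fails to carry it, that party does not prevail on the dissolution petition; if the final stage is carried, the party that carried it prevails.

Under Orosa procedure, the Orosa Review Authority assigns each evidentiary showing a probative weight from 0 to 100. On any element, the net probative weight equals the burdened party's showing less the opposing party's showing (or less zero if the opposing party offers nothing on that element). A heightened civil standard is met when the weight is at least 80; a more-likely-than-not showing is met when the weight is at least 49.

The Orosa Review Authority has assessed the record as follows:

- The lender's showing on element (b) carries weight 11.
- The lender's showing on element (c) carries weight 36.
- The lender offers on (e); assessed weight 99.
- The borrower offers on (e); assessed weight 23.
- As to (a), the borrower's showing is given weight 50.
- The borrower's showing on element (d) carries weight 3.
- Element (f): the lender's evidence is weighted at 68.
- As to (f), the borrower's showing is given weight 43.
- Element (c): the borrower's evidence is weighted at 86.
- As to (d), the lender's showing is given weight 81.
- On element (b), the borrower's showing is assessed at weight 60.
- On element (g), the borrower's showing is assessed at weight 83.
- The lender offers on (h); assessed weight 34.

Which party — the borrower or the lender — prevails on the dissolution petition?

borrower

At Stage 1 the borrower must meet a more-likely-than-not showing (weight is at least 49): on (a) the weight is 50, ≥ 49, so (a) meets the standard; on (b) the weight is 60 less the opposing 11 gives net 49, which does reach 49, so (b) meets the standard; on (c) the weight is 86 less the opposing 36 gives net 50, which does reach 49, so (c) meets the standard.
  Stage 1 is satisfied; the onus moves to the lender.
At Stage 2 the lender must meet a heightened civil standard (weight is at least 80): on (d) the weight is 81 less the opposing 3 gives net 78, < 80, so (d) does not meet the standard; on (e) the weight is 99 less the opposing 23 gives net 76, which does not reach 80, so (e) does not meet the standard.
  Stage 2 not carried; the lender fails its burden.
So the borrower prevails.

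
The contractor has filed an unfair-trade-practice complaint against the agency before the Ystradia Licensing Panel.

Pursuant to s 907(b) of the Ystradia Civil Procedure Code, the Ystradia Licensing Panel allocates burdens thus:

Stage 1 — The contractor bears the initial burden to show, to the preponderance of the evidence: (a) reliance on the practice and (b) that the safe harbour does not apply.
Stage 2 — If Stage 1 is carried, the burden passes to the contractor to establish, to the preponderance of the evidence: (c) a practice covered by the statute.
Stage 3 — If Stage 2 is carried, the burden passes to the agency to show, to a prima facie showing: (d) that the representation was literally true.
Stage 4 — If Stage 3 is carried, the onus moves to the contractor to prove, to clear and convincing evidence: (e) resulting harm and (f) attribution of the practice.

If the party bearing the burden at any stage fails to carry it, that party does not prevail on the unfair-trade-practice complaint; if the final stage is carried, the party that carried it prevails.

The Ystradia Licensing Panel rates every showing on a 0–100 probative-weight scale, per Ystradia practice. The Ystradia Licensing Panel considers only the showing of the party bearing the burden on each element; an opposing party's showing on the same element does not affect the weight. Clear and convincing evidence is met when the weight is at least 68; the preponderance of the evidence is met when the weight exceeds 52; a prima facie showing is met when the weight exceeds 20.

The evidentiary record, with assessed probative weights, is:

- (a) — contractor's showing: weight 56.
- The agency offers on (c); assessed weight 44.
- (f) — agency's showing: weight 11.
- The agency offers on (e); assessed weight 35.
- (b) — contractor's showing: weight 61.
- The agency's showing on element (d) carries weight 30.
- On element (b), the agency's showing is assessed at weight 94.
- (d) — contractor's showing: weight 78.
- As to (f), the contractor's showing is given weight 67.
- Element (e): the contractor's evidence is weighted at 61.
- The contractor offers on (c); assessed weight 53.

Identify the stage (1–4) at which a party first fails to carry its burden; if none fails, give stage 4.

At Stage 1 the contractor must meet the preponderance of the evidence (weight exceeds 52): on (a) the weight is 56, > 52, so (a) meets the standard; on (b) the weight is 61 (the agency's 94 is given no effect), > 52, so (b) meets the standard.
  All elements met. The contractor retains the burden for Stage 2.
At Stage 2 the contractor must meet the preponderance of the evidence (weight exceeds 52): on (c) the weight is 53 (the agency's 44 is given no effect), which does exceed 52, so (c) meets the standard.
  The contractor carries Stage 2; the agency now bears the burden.
At Stage 3 the agency must meet a prima facie showing (weight exceeds 20): on (d) the weight is 30 (the contractor's 78 is given no effect), > 20, so (d) meets the standard.
  Stage 3 is satisfied; the onus moves to the contractor.
At Stage 4 the contractor must meet clear and convincing evidence (weight is at least 68): on (e) the weight is 61 (the agency's 35 is given no effect), which does not reach 68, so (e) does not meet the standard; on (f) the weight is 67 (the agency's 11 is given no effect), < 68, so (f) does not meet the standard.
  Not every element is met, so the contractor fails to carry Stage 4.
The agency prevails.

stage 4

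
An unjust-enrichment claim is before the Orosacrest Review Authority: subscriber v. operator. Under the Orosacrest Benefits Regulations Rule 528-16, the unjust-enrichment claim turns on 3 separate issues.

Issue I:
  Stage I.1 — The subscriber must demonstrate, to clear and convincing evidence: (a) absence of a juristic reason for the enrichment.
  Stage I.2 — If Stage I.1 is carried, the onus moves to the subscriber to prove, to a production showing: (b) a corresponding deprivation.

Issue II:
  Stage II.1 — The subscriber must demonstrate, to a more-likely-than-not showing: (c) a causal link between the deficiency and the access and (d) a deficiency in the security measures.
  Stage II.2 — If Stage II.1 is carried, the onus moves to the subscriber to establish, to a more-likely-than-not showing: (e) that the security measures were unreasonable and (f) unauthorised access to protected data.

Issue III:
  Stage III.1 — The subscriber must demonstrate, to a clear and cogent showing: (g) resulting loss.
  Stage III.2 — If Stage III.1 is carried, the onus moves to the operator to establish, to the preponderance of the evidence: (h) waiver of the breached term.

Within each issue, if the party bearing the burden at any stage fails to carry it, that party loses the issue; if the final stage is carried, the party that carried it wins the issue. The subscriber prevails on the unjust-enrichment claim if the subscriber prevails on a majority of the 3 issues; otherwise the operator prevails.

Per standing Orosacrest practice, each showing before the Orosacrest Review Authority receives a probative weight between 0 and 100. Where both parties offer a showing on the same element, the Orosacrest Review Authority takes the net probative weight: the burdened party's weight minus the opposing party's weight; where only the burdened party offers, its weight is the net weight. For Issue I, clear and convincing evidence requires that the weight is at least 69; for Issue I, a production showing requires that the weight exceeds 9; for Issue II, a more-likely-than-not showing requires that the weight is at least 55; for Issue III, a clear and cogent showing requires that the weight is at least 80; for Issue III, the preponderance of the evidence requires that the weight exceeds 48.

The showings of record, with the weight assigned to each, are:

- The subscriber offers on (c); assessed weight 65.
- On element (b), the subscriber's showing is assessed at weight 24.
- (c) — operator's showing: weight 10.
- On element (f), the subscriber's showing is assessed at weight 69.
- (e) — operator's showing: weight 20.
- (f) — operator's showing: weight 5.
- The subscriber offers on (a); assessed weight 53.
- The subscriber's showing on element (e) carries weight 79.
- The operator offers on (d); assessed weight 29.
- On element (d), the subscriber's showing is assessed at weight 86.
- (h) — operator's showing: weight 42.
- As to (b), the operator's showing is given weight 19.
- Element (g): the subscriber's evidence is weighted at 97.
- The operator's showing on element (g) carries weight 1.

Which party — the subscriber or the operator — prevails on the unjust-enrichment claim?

— Issue I —
At Stage I.1 the subscriber must meet clear and convincing evidence (weight is at least 69): on (a) the weight is 53, < 69, so (a) does not meet the standard.
  The subscriber does not carry Stage I.1.
The analysis ends at Stage I.1; the operator prevails on this issue.
— Issue II —
Stage II.1 (subscriber, a more-likely-than-not showing, weight is at least 55): (c) net 65−10=55 ≥ 55 — meets; (d) net 86−29=57 ≥ 55 — meets.
  Stage II.1 is satisfied; the subscriber continues to bear the burden.
Stage II.2 (subscriber, a more-likely-than-not showing, weight is at least 55): (e) net 79−20=59 ≥ 55 — meets; (f) net 69−5=64 ≥ 55 — meets.
  The subscriber carries the last stage.
All stages carried — the subscriber prevails on this issue.
— Issue III —
At Stage III.1 the subscriber must meet a clear and cogent showing (weight is at least 80): on (g) the weight is 97 less the opposing 1 gives net 96, ≥ 80, so (g) meets the standard.
  Stage III.1 is satisfied; the onus moves to the operator.
At Stage III.2 the operator must meet the preponderance of the evidence (weight exceeds 48): on (h) the weight is 42, which does not exceed 48, so (h) does not meet the standard.
  The operator does not carry Stage III.2.
The subscriber prevails on this issue.
Per-issue: Issue I → operator; Issue II → subscriber; Issue III → subscriber. The subscriber must prevail on a majority of issues; overall, the subscriber prevails.

subscriber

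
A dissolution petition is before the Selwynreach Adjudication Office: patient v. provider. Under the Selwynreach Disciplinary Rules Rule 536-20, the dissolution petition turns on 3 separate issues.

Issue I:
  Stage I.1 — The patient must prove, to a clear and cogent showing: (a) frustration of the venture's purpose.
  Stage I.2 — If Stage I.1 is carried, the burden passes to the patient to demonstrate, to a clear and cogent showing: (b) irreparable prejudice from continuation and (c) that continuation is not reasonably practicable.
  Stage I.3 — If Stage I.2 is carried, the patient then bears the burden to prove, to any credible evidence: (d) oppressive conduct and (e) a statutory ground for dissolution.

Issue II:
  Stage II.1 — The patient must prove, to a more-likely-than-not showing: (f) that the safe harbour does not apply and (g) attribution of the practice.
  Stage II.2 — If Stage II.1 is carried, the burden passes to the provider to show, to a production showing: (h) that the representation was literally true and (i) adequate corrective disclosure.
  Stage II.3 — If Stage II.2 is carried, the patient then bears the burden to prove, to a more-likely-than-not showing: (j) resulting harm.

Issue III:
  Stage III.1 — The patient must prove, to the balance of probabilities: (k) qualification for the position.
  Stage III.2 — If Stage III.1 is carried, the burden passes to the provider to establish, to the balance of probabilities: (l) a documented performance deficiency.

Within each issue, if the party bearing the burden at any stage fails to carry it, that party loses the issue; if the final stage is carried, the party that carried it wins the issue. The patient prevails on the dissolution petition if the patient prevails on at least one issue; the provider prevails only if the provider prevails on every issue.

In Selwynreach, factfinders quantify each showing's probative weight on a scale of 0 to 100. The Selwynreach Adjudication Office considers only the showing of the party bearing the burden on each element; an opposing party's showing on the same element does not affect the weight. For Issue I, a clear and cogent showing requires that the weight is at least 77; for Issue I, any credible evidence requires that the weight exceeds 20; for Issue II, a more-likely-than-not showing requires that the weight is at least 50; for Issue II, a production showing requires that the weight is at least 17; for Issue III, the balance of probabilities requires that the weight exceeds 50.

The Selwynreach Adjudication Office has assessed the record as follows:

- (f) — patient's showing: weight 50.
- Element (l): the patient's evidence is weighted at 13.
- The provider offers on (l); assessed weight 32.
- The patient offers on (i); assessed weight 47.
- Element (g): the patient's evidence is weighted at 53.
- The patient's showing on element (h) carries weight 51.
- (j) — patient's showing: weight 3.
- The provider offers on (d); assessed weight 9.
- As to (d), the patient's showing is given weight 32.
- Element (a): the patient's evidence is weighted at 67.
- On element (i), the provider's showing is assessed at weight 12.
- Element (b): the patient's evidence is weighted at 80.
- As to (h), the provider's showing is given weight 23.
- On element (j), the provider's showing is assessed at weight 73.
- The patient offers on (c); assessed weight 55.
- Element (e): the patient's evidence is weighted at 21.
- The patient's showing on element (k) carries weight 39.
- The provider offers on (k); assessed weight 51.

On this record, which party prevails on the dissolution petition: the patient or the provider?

— Issue I —
Stage I.1 — burden on patient; standard: a clear and cogent showing (weight is at least 77).
    (a): 67 < 77 [not met]
  Not every element is met, so the patient fails to carry Stage I.1.
The analysis ends at Stage I.1; the provider prevails on this issue.
— Issue II —
At Stage II.1 the patient must meet a more-likely-than-not showing (weight is at least 50): on (f) the weight is 50, which does reach 50, so (f) meets the standard; on (g) the weight is 53, which does reach 50, so (g) meets the standard.
  All elements met. The burden passes to the provider.
At Stage II.2 the provider must meet a production showing (weight is at least 17): on (h) the weight is 23 (the patient's 51 is given no effect), which does reach 17, so (h) meets the standard; on (i) the weight is 12 (the patient's 47 is given no effect), which does not reach 17, so (i) does not meet the standard.
  Not every element is met, so the provider fails to carry Stage II.2.
The analysis ends at Stage II.2; the patient prevails on this issue.
— Issue III —
At Stage III.1 the patient must meet the balance of probabilities (weight exceeds 50): on (k) the weight is 39 (the provider's 51 is given no effect), ≤ 50, so (k) does not meet the standard.
  Not every element is met, so the patient fails to carry Stage III.1.
The provider prevails on this issue.
Per-issue: Issue I → provider; Issue II → patient; Issue III → provider. The patient must prevail on at least one issue; overall, the patient prevails.

patient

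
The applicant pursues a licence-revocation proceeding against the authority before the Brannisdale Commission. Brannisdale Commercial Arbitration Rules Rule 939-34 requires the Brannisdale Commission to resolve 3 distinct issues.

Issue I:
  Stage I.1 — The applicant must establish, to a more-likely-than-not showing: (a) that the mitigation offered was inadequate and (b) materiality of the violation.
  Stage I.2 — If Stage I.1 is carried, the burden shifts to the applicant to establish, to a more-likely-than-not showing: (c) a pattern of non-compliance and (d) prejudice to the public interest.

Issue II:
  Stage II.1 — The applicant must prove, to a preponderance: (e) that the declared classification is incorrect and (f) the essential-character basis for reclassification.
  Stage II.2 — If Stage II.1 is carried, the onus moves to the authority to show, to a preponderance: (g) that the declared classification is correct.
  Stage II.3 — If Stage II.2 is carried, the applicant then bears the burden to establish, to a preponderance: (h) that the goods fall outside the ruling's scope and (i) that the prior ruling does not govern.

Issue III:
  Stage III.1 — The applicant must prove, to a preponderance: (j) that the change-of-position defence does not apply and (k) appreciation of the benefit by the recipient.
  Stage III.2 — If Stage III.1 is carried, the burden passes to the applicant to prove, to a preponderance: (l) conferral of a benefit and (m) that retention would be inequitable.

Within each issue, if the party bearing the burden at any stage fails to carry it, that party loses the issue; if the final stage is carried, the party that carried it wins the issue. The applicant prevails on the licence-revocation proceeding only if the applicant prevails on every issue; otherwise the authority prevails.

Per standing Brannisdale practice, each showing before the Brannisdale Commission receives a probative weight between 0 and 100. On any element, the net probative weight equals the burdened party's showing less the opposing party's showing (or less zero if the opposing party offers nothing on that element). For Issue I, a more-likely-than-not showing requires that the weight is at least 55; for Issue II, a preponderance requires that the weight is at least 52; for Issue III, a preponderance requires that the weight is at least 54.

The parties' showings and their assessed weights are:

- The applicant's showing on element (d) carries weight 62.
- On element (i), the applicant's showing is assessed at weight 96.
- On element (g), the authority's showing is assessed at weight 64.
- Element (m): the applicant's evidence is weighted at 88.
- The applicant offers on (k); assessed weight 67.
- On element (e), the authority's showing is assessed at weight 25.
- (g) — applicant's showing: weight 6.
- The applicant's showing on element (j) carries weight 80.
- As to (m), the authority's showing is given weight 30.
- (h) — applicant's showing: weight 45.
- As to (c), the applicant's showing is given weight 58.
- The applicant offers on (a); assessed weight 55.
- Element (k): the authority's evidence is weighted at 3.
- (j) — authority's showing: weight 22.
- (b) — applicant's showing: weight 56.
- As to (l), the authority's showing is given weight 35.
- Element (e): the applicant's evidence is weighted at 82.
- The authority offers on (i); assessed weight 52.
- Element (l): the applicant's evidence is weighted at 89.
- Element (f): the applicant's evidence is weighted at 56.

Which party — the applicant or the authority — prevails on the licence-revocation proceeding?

authority

— Issue I —
Stage I.1 (applicant, a more-likely-than-not showing, weight is at least 55): (a) 55 ≥ 55 — meets; (b) 56 ≥ 55 — meets.
  All elements met. The applicant retains the burden for Stage I.2.
Stage I.2 (applicant, a more-likely-than-not showing, weight is at least 55): (c) 58 ≥ 55 — meets; (d) 62 ≥ 55 — meets.
  Stage I.2 carried; the final stage is satisfied.
With every stage satisfied, the applicant prevails on this issue.
— Issue II —
At Stage II.1 the applicant must meet a preponderance (weight is at least 52): on (e) the weight is 82 less the opposing 25 gives net 57, ≥ 52, so (e) meets the standard; on (f) the weight is 56, ≥ 52, so (f) meets the standard.
  Stage II.1 is satisfied; the onus moves to the authority.
At Stage II.2 the authority must meet a preponderance (weight is at least 52): on (g) the weight is 64 less the opposing 6 gives net 58, which does reach 52, so (g) meets the standard.
  All elements met. The burden passes to the applicant.
At Stage II.3 the applicant must meet a preponderance (weight is at least 52): on (h) the weight is 45, < 52, so (h) does not meet the standard; on (i) the weight is 96 less the opposing 52 gives net 44, which does not reach 52, so (i) does not meet the standard.
  Stage II.3 not carried; the applicant fails its burden.
The authority prevails on this issue.
— Issue III —
Stage III.1 (applicant, a preponderance, weight is at least 54): (j) net 80−22=58 ≥ 54 — meets; (k) net 67−3=64 ≥ 54 — meets.
  Stage III.1 carried; the burden remains with the applicant.
Stage III.2 (applicant, a preponderance, weight is at least 54): (l) net 89−35=54 ≥ 54 — meets; (m) net 88−30=58 ≥ 54 — meets.
  Stage III.2 carried; the final stage is satisfied.
With every stage satisfied, the applicant prevails on this issue.
Per-issue: Issue I → applicant; Issue II → authority; Issue III → applicant. The applicant must prevail on every issue; overall, the authority prevails.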